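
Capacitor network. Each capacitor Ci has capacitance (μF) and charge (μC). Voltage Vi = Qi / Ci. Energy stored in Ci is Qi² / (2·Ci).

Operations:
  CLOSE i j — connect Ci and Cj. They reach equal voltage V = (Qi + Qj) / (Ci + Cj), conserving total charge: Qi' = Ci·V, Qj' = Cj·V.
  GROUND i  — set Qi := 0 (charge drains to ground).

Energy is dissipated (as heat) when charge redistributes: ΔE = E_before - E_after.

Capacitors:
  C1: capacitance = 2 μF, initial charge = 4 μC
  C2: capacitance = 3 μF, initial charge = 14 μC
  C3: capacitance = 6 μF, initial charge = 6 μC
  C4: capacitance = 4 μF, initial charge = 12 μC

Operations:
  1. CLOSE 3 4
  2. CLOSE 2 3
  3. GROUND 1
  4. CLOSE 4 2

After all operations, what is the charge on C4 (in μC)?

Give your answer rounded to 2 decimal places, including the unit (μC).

Answer: 8.84 μC

Derivation:
Initial: C1(2μF, Q=4μC, V=2.00V), C2(3μF, Q=14μC, V=4.67V), C3(6μF, Q=6μC, V=1.00V), C4(4μF, Q=12μC, V=3.00V)
Op 1: CLOSE 3-4: Q_total=18.00, C_total=10.00, V=1.80; Q3=10.80, Q4=7.20; dissipated=4.800
Op 2: CLOSE 2-3: Q_total=24.80, C_total=9.00, V=2.76; Q2=8.27, Q3=16.53; dissipated=8.218
Op 3: GROUND 1: Q1=0; energy lost=4.000
Op 4: CLOSE 4-2: Q_total=15.47, C_total=7.00, V=2.21; Q4=8.84, Q2=6.63; dissipated=0.783
Final charges: Q1=0.00, Q2=6.63, Q3=16.53, Q4=8.84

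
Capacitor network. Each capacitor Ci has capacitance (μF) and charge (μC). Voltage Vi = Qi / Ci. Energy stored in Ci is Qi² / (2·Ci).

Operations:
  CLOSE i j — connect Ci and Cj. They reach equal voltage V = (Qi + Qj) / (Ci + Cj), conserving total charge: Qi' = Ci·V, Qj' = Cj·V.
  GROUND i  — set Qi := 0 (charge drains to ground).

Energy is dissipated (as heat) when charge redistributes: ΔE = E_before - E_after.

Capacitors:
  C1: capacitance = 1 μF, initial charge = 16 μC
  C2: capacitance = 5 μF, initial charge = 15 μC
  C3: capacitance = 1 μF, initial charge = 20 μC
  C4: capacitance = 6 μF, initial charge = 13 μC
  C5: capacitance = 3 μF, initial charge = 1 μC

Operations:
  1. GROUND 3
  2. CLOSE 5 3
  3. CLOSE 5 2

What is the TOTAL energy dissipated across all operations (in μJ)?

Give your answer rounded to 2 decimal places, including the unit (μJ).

Initial: C1(1μF, Q=16μC, V=16.00V), C2(5μF, Q=15μC, V=3.00V), C3(1μF, Q=20μC, V=20.00V), C4(6μF, Q=13μC, V=2.17V), C5(3μF, Q=1μC, V=0.33V)
Op 1: GROUND 3: Q3=0; energy lost=200.000
Op 2: CLOSE 5-3: Q_total=1.00, C_total=4.00, V=0.25; Q5=0.75, Q3=0.25; dissipated=0.042
Op 3: CLOSE 5-2: Q_total=15.75, C_total=8.00, V=1.97; Q5=5.91, Q2=9.84; dissipated=7.090
Total dissipated: 207.132 μJ

Answer: 207.13 μJ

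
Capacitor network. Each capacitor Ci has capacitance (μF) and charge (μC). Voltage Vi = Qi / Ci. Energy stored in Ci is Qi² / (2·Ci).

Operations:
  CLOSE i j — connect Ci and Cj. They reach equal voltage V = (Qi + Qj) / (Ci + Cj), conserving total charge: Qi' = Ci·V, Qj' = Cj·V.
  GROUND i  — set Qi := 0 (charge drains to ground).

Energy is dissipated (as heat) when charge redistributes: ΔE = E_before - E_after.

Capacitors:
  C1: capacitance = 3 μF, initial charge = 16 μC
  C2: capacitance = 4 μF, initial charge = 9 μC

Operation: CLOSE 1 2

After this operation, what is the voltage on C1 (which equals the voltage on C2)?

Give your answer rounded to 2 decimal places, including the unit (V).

Initial: C1(3μF, Q=16μC, V=5.33V), C2(4μF, Q=9μC, V=2.25V)
Op 1: CLOSE 1-2: Q_total=25.00, C_total=7.00, V=3.57; Q1=10.71, Q2=14.29; dissipated=8.149

Answer: 3.57 V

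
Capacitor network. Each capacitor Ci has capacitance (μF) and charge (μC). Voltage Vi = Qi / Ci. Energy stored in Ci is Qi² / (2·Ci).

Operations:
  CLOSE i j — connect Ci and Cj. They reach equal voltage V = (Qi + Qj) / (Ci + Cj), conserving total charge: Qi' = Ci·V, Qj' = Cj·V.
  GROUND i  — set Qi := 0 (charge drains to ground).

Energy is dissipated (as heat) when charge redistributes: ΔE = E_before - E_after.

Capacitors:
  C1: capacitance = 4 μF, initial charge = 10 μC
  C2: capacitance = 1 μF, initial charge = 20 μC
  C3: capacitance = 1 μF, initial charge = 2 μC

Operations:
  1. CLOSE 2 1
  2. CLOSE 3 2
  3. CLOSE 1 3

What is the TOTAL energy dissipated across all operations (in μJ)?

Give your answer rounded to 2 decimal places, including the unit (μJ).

Answer: 128.10 μJ

Derivation:
Initial: C1(4μF, Q=10μC, V=2.50V), C2(1μF, Q=20μC, V=20.00V), C3(1μF, Q=2μC, V=2.00V)
Op 1: CLOSE 2-1: Q_total=30.00, C_total=5.00, V=6.00; Q2=6.00, Q1=24.00; dissipated=122.500
Op 2: CLOSE 3-2: Q_total=8.00, C_total=2.00, V=4.00; Q3=4.00, Q2=4.00; dissipated=4.000
Op 3: CLOSE 1-3: Q_total=28.00, C_total=5.00, V=5.60; Q1=22.40, Q3=5.60; dissipated=1.600
Total dissipated: 128.100 μJ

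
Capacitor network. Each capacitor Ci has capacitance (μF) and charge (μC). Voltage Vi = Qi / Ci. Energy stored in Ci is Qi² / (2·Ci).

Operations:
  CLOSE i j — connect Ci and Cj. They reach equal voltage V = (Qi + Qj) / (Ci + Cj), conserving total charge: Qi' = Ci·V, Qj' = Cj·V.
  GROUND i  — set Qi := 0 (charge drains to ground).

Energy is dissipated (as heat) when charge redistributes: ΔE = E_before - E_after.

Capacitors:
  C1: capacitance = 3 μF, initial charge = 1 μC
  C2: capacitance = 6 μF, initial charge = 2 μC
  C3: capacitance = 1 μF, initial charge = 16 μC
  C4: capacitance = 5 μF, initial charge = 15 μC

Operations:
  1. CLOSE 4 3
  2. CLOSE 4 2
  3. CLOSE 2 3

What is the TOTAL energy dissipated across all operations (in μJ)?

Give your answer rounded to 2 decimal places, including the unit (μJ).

Answer: 105.25 μJ

Derivation:
Initial: C1(3μF, Q=1μC, V=0.33V), C2(6μF, Q=2μC, V=0.33V), C3(1μF, Q=16μC, V=16.00V), C4(5μF, Q=15μC, V=3.00V)
Op 1: CLOSE 4-3: Q_total=31.00, C_total=6.00, V=5.17; Q4=25.83, Q3=5.17; dissipated=70.417
Op 2: CLOSE 4-2: Q_total=27.83, C_total=11.00, V=2.53; Q4=12.65, Q2=15.18; dissipated=31.856
Op 3: CLOSE 2-3: Q_total=20.35, C_total=7.00, V=2.91; Q2=17.44, Q3=2.91; dissipated=2.979
Total dissipated: 105.251 μJ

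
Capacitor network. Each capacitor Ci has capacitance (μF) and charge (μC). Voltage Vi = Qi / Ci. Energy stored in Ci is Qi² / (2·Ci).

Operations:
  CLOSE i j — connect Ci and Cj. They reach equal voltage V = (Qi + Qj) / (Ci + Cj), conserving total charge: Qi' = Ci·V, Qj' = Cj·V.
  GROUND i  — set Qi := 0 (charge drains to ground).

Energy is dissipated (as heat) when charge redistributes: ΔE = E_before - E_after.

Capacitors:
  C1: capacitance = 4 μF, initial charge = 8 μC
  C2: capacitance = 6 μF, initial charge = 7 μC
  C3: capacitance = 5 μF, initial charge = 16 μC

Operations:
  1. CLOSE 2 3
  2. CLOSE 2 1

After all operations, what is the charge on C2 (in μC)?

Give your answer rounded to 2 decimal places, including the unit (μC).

Answer: 12.33 μC

Derivation:
Initial: C1(4μF, Q=8μC, V=2.00V), C2(6μF, Q=7μC, V=1.17V), C3(5μF, Q=16μC, V=3.20V)
Op 1: CLOSE 2-3: Q_total=23.00, C_total=11.00, V=2.09; Q2=12.55, Q3=10.45; dissipated=5.638
Op 2: CLOSE 2-1: Q_total=20.55, C_total=10.00, V=2.05; Q2=12.33, Q1=8.22; dissipated=0.010
Final charges: Q1=8.22, Q2=12.33, Q3=10.45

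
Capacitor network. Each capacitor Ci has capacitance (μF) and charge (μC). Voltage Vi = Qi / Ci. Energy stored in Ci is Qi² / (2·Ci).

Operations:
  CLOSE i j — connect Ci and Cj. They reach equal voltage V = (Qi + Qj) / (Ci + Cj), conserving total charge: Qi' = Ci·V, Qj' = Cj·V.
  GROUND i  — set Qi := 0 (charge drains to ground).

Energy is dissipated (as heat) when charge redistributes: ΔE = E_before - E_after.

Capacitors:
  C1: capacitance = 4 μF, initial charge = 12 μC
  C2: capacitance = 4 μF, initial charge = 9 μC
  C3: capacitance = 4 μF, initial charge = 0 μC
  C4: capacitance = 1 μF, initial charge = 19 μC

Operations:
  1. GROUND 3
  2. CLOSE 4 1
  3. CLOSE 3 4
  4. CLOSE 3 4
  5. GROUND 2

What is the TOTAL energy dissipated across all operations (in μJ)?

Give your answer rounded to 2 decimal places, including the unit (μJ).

Initial: C1(4μF, Q=12μC, V=3.00V), C2(4μF, Q=9μC, V=2.25V), C3(4μF, Q=0μC, V=0.00V), C4(1μF, Q=19μC, V=19.00V)
Op 1: GROUND 3: Q3=0; energy lost=0.000
Op 2: CLOSE 4-1: Q_total=31.00, C_total=5.00, V=6.20; Q4=6.20, Q1=24.80; dissipated=102.400
Op 3: CLOSE 3-4: Q_total=6.20, C_total=5.00, V=1.24; Q3=4.96, Q4=1.24; dissipated=15.376
Op 4: CLOSE 3-4: Q_total=6.20, C_total=5.00, V=1.24; Q3=4.96, Q4=1.24; dissipated=0.000
Op 5: GROUND 2: Q2=0; energy lost=10.125
Total dissipated: 127.901 μJ

Answer: 127.90 μJ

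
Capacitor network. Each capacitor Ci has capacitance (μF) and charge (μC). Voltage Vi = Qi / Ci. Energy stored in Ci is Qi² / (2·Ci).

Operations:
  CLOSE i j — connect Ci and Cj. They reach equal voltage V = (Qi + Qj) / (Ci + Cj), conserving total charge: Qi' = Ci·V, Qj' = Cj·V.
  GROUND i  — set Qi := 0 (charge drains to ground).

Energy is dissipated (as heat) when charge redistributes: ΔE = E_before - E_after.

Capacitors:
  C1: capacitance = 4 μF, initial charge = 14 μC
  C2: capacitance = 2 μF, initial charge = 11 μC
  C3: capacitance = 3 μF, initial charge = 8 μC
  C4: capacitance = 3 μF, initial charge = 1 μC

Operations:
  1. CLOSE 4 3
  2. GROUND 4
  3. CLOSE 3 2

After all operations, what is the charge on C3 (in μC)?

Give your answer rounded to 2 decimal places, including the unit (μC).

Answer: 9.30 μC

Derivation:
Initial: C1(4μF, Q=14μC, V=3.50V), C2(2μF, Q=11μC, V=5.50V), C3(3μF, Q=8μC, V=2.67V), C4(3μF, Q=1μC, V=0.33V)
Op 1: CLOSE 4-3: Q_total=9.00, C_total=6.00, V=1.50; Q4=4.50, Q3=4.50; dissipated=4.083
Op 2: GROUND 4: Q4=0; energy lost=3.375
Op 3: CLOSE 3-2: Q_total=15.50, C_total=5.00, V=3.10; Q3=9.30, Q2=6.20; dissipated=9.600
Final charges: Q1=14.00, Q2=6.20, Q3=9.30, Q4=0.00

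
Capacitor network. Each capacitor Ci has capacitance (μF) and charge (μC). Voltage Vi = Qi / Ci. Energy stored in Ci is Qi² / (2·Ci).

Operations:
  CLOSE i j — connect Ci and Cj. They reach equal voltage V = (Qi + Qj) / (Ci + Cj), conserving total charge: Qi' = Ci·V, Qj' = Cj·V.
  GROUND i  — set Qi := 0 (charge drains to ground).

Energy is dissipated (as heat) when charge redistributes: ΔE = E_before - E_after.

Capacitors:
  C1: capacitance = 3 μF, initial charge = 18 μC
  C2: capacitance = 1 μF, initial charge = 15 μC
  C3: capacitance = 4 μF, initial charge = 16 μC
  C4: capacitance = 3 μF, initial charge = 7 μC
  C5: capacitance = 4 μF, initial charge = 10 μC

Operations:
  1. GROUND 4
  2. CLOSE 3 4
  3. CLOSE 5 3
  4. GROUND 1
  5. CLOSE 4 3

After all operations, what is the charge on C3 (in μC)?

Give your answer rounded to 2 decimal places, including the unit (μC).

Initial: C1(3μF, Q=18μC, V=6.00V), C2(1μF, Q=15μC, V=15.00V), C3(4μF, Q=16μC, V=4.00V), C4(3μF, Q=7μC, V=2.33V), C5(4μF, Q=10μC, V=2.50V)
Op 1: GROUND 4: Q4=0; energy lost=8.167
Op 2: CLOSE 3-4: Q_total=16.00, C_total=7.00, V=2.29; Q3=9.14, Q4=6.86; dissipated=13.714
Op 3: CLOSE 5-3: Q_total=19.14, C_total=8.00, V=2.39; Q5=9.57, Q3=9.57; dissipated=0.046
Op 4: GROUND 1: Q1=0; energy lost=54.000
Op 5: CLOSE 4-3: Q_total=16.43, C_total=7.00, V=2.35; Q4=7.04, Q3=9.39; dissipated=0.010
Final charges: Q1=0.00, Q2=15.00, Q3=9.39, Q4=7.04, Q5=9.57

Answer: 9.39 μC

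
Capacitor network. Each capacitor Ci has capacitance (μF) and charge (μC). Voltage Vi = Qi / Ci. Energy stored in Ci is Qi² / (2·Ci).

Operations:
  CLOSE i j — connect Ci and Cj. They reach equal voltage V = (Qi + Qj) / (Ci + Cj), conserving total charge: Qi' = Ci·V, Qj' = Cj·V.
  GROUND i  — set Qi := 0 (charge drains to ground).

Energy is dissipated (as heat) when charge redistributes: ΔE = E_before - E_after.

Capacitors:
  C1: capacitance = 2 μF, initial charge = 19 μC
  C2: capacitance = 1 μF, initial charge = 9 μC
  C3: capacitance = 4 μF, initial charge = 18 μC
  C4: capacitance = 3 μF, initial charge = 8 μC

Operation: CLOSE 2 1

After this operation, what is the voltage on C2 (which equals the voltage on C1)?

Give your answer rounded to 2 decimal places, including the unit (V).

Initial: C1(2μF, Q=19μC, V=9.50V), C2(1μF, Q=9μC, V=9.00V), C3(4μF, Q=18μC, V=4.50V), C4(3μF, Q=8μC, V=2.67V)
Op 1: CLOSE 2-1: Q_total=28.00, C_total=3.00, V=9.33; Q2=9.33, Q1=18.67; dissipated=0.083

Answer: 9.33 V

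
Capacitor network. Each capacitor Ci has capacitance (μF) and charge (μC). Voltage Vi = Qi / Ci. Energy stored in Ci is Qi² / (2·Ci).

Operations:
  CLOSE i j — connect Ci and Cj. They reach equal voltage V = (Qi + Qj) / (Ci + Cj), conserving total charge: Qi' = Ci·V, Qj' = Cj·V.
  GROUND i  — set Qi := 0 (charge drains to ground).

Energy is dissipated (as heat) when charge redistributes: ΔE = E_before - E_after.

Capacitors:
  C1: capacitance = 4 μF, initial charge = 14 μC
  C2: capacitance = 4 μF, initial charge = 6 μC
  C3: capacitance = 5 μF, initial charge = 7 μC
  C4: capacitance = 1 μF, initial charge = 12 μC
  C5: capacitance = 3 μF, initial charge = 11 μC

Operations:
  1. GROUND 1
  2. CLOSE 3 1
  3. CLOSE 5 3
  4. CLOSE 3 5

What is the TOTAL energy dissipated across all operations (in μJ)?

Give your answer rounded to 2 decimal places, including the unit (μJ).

Initial: C1(4μF, Q=14μC, V=3.50V), C2(4μF, Q=6μC, V=1.50V), C3(5μF, Q=7μC, V=1.40V), C4(1μF, Q=12μC, V=12.00V), C5(3μF, Q=11μC, V=3.67V)
Op 1: GROUND 1: Q1=0; energy lost=24.500
Op 2: CLOSE 3-1: Q_total=7.00, C_total=9.00, V=0.78; Q3=3.89, Q1=3.11; dissipated=2.178
Op 3: CLOSE 5-3: Q_total=14.89, C_total=8.00, V=1.86; Q5=5.58, Q3=9.31; dissipated=7.824
Op 4: CLOSE 3-5: Q_total=14.89, C_total=8.00, V=1.86; Q3=9.31, Q5=5.58; dissipated=0.000
Total dissipated: 34.502 μJ

Answer: 34.50 μJ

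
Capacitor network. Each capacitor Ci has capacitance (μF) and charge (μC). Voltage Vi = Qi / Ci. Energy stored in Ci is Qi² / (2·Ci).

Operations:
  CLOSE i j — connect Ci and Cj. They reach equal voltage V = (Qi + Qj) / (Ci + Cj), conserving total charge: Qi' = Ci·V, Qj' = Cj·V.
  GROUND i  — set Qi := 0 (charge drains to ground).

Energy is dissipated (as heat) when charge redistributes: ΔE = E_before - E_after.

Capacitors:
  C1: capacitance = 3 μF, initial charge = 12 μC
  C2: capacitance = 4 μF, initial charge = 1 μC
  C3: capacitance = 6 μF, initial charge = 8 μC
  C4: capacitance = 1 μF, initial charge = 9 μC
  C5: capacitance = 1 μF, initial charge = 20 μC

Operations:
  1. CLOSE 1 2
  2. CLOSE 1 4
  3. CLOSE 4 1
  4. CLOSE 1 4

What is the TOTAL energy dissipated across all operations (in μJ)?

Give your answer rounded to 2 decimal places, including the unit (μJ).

Answer: 31.19 μJ

Derivation:
Initial: C1(3μF, Q=12μC, V=4.00V), C2(4μF, Q=1μC, V=0.25V), C3(6μF, Q=8μC, V=1.33V), C4(1μF, Q=9μC, V=9.00V), C5(1μF, Q=20μC, V=20.00V)
Op 1: CLOSE 1-2: Q_total=13.00, C_total=7.00, V=1.86; Q1=5.57, Q2=7.43; dissipated=12.054
Op 2: CLOSE 1-4: Q_total=14.57, C_total=4.00, V=3.64; Q1=10.93, Q4=3.64; dissipated=19.133
Op 3: CLOSE 4-1: Q_total=14.57, C_total=4.00, V=3.64; Q4=3.64, Q1=10.93; dissipated=0.000
Op 4: CLOSE 1-4: Q_total=14.57, C_total=4.00, V=3.64; Q1=10.93, Q4=3.64; dissipated=0.000
Total dissipated: 31.186 μJ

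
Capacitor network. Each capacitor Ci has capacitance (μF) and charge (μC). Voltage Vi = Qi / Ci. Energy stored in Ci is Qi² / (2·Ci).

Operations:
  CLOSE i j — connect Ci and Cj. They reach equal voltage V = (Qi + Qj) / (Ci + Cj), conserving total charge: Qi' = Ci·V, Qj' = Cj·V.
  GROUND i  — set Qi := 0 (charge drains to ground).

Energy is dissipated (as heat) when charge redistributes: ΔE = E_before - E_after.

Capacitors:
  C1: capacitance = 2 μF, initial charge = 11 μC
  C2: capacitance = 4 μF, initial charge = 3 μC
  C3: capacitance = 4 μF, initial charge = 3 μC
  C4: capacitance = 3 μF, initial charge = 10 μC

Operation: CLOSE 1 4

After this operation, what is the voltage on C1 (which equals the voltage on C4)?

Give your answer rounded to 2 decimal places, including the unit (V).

Answer: 4.20 V

Derivation:
Initial: C1(2μF, Q=11μC, V=5.50V), C2(4μF, Q=3μC, V=0.75V), C3(4μF, Q=3μC, V=0.75V), C4(3μF, Q=10μC, V=3.33V)
Op 1: CLOSE 1-4: Q_total=21.00, C_total=5.00, V=4.20; Q1=8.40, Q4=12.60; dissipated=2.817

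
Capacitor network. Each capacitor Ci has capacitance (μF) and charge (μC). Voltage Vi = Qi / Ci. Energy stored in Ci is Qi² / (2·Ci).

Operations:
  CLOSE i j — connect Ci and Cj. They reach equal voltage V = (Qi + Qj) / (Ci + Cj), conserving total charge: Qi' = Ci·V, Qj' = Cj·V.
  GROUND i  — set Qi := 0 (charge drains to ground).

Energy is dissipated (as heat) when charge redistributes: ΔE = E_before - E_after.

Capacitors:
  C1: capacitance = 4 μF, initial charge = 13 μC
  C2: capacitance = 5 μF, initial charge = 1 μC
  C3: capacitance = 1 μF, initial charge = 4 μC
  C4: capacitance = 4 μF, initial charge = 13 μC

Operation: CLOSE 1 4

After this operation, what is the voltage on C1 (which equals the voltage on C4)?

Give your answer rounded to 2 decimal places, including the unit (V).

Answer: 3.25 V

Derivation:
Initial: C1(4μF, Q=13μC, V=3.25V), C2(5μF, Q=1μC, V=0.20V), C3(1μF, Q=4μC, V=4.00V), C4(4μF, Q=13μC, V=3.25V)
Op 1: CLOSE 1-4: Q_total=26.00, C_total=8.00, V=3.25; Q1=13.00, Q4=13.00; dissipated=0.000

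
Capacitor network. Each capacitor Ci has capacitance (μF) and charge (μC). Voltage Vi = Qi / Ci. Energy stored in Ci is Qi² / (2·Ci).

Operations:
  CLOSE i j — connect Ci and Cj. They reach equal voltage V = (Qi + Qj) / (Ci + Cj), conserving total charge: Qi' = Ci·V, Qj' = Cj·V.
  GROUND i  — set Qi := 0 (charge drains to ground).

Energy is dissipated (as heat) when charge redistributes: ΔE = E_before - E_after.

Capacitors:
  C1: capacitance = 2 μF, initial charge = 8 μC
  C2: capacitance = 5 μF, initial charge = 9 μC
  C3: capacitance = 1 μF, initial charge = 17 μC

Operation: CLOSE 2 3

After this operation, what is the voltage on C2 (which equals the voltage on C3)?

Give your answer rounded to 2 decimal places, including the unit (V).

Initial: C1(2μF, Q=8μC, V=4.00V), C2(5μF, Q=9μC, V=1.80V), C3(1μF, Q=17μC, V=17.00V)
Op 1: CLOSE 2-3: Q_total=26.00, C_total=6.00, V=4.33; Q2=21.67, Q3=4.33; dissipated=96.267

Answer: 4.33 V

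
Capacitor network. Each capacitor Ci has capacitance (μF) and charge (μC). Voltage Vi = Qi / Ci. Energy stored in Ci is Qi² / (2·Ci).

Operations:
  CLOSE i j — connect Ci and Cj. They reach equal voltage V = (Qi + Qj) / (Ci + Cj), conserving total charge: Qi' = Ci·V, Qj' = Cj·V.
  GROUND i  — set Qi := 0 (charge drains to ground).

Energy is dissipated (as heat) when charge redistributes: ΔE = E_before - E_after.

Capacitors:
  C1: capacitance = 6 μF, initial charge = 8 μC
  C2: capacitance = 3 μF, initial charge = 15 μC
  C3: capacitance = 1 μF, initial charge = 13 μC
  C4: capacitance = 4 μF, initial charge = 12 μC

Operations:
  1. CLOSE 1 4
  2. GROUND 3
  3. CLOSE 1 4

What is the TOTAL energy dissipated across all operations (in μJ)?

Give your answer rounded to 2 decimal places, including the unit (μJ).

Answer: 87.83 μJ

Derivation:
Initial: C1(6μF, Q=8μC, V=1.33V), C2(3μF, Q=15μC, V=5.00V), C3(1μF, Q=13μC, V=13.00V), C4(4μF, Q=12μC, V=3.00V)
Op 1: CLOSE 1-4: Q_total=20.00, C_total=10.00, V=2.00; Q1=12.00, Q4=8.00; dissipated=3.333
Op 2: GROUND 3: Q3=0; energy lost=84.500
Op 3: CLOSE 1-4: Q_total=20.00, C_total=10.00, V=2.00; Q1=12.00, Q4=8.00; dissipated=0.000
Total dissipated: 87.833 μJ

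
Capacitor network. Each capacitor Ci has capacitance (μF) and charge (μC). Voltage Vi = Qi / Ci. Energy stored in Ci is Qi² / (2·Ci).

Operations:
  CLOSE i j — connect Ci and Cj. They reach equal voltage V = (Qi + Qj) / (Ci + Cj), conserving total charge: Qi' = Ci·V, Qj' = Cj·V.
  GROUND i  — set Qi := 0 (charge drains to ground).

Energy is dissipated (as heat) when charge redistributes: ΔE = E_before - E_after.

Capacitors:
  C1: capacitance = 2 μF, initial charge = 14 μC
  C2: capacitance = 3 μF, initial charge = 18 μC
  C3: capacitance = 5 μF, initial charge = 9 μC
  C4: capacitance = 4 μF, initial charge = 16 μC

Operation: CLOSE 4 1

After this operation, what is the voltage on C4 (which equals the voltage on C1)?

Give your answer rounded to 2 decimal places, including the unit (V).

Answer: 5.00 V

Derivation:
Initial: C1(2μF, Q=14μC, V=7.00V), C2(3μF, Q=18μC, V=6.00V), C3(5μF, Q=9μC, V=1.80V), C4(4μF, Q=16μC, V=4.00V)
Op 1: CLOSE 4-1: Q_total=30.00, C_total=6.00, V=5.00; Q4=20.00, Q1=10.00; dissipated=6.000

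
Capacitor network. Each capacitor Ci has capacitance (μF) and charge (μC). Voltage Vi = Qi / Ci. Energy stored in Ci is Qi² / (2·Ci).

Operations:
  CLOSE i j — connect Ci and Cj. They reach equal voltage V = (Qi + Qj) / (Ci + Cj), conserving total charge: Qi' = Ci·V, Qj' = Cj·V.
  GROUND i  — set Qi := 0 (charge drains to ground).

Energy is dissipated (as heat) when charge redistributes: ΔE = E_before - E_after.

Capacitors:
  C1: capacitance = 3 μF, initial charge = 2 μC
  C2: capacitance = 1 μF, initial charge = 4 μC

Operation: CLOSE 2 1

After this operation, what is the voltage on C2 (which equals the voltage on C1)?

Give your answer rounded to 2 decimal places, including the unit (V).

Answer: 1.50 V

Derivation:
Initial: C1(3μF, Q=2μC, V=0.67V), C2(1μF, Q=4μC, V=4.00V)
Op 1: CLOSE 2-1: Q_total=6.00, C_total=4.00, V=1.50; Q2=1.50, Q1=4.50; dissipated=4.167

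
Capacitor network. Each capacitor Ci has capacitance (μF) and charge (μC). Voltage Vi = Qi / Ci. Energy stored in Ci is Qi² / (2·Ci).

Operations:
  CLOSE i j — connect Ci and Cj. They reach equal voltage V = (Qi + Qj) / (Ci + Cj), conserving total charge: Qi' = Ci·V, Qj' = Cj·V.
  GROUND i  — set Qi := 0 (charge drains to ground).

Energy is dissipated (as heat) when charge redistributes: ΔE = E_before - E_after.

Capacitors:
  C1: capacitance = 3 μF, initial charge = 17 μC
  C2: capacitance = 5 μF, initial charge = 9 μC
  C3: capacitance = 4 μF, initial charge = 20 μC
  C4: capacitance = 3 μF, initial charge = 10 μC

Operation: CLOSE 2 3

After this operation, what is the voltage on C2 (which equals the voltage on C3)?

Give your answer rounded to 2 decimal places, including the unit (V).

Answer: 3.22 V

Derivation:
Initial: C1(3μF, Q=17μC, V=5.67V), C2(5μF, Q=9μC, V=1.80V), C3(4μF, Q=20μC, V=5.00V), C4(3μF, Q=10μC, V=3.33V)
Op 1: CLOSE 2-3: Q_total=29.00, C_total=9.00, V=3.22; Q2=16.11, Q3=12.89; dissipated=11.378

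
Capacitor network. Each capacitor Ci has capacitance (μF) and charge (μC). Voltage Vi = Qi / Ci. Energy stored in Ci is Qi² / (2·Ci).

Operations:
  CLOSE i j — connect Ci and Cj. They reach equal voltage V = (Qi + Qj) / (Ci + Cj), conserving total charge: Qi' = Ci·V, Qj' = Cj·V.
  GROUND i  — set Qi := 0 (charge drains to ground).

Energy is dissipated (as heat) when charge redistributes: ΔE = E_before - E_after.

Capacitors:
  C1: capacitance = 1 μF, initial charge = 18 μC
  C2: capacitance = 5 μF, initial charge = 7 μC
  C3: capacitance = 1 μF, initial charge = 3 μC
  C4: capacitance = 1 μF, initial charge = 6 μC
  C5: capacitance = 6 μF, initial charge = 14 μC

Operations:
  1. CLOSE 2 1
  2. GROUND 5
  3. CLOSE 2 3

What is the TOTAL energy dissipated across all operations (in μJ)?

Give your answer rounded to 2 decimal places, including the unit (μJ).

Answer: 131.72 μJ

Derivation:
Initial: C1(1μF, Q=18μC, V=18.00V), C2(5μF, Q=7μC, V=1.40V), C3(1μF, Q=3μC, V=3.00V), C4(1μF, Q=6μC, V=6.00V), C5(6μF, Q=14μC, V=2.33V)
Op 1: CLOSE 2-1: Q_total=25.00, C_total=6.00, V=4.17; Q2=20.83, Q1=4.17; dissipated=114.817
Op 2: GROUND 5: Q5=0; energy lost=16.333
Op 3: CLOSE 2-3: Q_total=23.83, C_total=6.00, V=3.97; Q2=19.86, Q3=3.97; dissipated=0.567
Total dissipated: 131.717 μJ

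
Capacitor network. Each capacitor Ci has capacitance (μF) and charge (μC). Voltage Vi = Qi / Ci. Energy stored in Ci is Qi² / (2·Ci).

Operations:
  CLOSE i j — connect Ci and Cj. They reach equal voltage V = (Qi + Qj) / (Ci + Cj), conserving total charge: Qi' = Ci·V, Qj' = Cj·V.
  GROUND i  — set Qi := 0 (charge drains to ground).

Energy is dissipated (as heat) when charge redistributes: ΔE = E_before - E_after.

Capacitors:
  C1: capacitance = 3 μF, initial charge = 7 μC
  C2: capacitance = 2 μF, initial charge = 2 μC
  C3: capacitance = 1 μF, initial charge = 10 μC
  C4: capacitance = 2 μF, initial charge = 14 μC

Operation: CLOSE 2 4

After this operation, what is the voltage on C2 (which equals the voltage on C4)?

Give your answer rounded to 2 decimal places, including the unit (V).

Answer: 4.00 V

Derivation:
Initial: C1(3μF, Q=7μC, V=2.33V), C2(2μF, Q=2μC, V=1.00V), C3(1μF, Q=10μC, V=10.00V), C4(2μF, Q=14μC, V=7.00V)
Op 1: CLOSE 2-4: Q_total=16.00, C_total=4.00, V=4.00; Q2=8.00, Q4=8.00; dissipated=18.000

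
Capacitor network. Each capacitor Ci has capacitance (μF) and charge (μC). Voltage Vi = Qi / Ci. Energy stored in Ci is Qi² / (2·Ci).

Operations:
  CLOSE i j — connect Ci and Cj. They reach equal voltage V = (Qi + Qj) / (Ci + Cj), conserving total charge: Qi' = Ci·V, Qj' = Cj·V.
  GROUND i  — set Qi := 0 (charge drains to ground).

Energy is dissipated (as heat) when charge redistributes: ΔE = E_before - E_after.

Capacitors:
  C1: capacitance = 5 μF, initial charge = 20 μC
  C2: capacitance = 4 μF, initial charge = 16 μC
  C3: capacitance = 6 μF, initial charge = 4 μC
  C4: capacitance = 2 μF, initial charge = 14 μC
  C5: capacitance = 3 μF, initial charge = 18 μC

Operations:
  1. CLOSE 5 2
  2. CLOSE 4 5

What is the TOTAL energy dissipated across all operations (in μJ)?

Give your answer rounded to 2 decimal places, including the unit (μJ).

Answer: 6.18 μJ

Derivation:
Initial: C1(5μF, Q=20μC, V=4.00V), C2(4μF, Q=16μC, V=4.00V), C3(6μF, Q=4μC, V=0.67V), C4(2μF, Q=14μC, V=7.00V), C5(3μF, Q=18μC, V=6.00V)
Op 1: CLOSE 5-2: Q_total=34.00, C_total=7.00, V=4.86; Q5=14.57, Q2=19.43; dissipated=3.429
Op 2: CLOSE 4-5: Q_total=28.57, C_total=5.00, V=5.71; Q4=11.43, Q5=17.14; dissipated=2.755
Total dissipated: 6.184 μJ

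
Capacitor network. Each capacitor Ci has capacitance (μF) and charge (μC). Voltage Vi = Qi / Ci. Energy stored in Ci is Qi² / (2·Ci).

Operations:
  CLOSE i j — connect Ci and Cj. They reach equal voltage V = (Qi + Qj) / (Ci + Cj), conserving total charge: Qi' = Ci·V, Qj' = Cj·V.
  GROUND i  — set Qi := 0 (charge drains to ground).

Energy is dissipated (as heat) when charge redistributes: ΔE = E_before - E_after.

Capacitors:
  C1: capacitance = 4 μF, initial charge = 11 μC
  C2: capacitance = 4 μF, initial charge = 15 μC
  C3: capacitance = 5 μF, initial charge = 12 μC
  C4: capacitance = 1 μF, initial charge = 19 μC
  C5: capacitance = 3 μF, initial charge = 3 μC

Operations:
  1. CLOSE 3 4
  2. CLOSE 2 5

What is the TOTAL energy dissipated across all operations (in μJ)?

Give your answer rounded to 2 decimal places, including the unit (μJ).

Answer: 121.30 μJ

Derivation:
Initial: C1(4μF, Q=11μC, V=2.75V), C2(4μF, Q=15μC, V=3.75V), C3(5μF, Q=12μC, V=2.40V), C4(1μF, Q=19μC, V=19.00V), C5(3μF, Q=3μC, V=1.00V)
Op 1: CLOSE 3-4: Q_total=31.00, C_total=6.00, V=5.17; Q3=25.83, Q4=5.17; dissipated=114.817
Op 2: CLOSE 2-5: Q_total=18.00, C_total=7.00, V=2.57; Q2=10.29, Q5=7.71; dissipated=6.482
Total dissipated: 121.299 μJ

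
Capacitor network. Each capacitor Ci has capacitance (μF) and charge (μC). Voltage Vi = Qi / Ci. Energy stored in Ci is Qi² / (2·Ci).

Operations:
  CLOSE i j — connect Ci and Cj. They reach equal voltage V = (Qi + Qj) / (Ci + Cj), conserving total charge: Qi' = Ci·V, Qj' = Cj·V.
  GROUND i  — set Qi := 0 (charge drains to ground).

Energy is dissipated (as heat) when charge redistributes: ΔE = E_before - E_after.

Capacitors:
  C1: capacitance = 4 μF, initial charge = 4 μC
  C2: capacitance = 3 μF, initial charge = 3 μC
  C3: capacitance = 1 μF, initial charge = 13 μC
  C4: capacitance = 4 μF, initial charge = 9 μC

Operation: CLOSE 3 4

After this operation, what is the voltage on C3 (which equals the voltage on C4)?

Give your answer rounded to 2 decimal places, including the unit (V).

Answer: 4.40 V

Derivation:
Initial: C1(4μF, Q=4μC, V=1.00V), C2(3μF, Q=3μC, V=1.00V), C3(1μF, Q=13μC, V=13.00V), C4(4μF, Q=9μC, V=2.25V)
Op 1: CLOSE 3-4: Q_total=22.00, C_total=5.00, V=4.40; Q3=4.40, Q4=17.60; dissipated=46.225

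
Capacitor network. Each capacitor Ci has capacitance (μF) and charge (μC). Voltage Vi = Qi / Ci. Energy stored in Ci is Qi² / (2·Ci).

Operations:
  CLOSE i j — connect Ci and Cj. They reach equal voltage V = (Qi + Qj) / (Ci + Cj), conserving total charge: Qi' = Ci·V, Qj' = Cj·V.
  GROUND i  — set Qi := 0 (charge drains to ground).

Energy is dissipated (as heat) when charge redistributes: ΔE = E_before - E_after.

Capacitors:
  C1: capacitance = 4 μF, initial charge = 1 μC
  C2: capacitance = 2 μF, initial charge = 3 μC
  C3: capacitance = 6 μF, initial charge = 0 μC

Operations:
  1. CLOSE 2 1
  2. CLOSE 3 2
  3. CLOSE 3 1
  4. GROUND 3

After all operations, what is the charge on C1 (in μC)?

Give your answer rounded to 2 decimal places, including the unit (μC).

Initial: C1(4μF, Q=1μC, V=0.25V), C2(2μF, Q=3μC, V=1.50V), C3(6μF, Q=0μC, V=0.00V)
Op 1: CLOSE 2-1: Q_total=4.00, C_total=6.00, V=0.67; Q2=1.33, Q1=2.67; dissipated=1.042
Op 2: CLOSE 3-2: Q_total=1.33, C_total=8.00, V=0.17; Q3=1.00, Q2=0.33; dissipated=0.333
Op 3: CLOSE 3-1: Q_total=3.67, C_total=10.00, V=0.37; Q3=2.20, Q1=1.47; dissipated=0.300
Op 4: GROUND 3: Q3=0; energy lost=0.403
Final charges: Q1=1.47, Q2=0.33, Q3=0.00

Answer: 1.47 μC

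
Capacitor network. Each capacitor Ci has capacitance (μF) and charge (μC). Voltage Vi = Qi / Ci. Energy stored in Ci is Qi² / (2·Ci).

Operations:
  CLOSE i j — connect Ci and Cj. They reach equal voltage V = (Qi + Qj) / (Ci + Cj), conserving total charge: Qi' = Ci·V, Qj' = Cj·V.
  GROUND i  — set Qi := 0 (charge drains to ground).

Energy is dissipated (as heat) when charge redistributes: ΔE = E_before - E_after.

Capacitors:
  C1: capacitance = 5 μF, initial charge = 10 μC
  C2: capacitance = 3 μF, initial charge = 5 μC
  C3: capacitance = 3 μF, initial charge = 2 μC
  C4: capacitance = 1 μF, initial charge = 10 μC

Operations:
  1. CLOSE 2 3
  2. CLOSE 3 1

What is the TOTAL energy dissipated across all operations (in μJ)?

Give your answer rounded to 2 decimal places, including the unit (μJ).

Initial: C1(5μF, Q=10μC, V=2.00V), C2(3μF, Q=5μC, V=1.67V), C3(3μF, Q=2μC, V=0.67V), C4(1μF, Q=10μC, V=10.00V)
Op 1: CLOSE 2-3: Q_total=7.00, C_total=6.00, V=1.17; Q2=3.50, Q3=3.50; dissipated=0.750
Op 2: CLOSE 3-1: Q_total=13.50, C_total=8.00, V=1.69; Q3=5.06, Q1=8.44; dissipated=0.651
Total dissipated: 1.401 μJ

Answer: 1.40 μJ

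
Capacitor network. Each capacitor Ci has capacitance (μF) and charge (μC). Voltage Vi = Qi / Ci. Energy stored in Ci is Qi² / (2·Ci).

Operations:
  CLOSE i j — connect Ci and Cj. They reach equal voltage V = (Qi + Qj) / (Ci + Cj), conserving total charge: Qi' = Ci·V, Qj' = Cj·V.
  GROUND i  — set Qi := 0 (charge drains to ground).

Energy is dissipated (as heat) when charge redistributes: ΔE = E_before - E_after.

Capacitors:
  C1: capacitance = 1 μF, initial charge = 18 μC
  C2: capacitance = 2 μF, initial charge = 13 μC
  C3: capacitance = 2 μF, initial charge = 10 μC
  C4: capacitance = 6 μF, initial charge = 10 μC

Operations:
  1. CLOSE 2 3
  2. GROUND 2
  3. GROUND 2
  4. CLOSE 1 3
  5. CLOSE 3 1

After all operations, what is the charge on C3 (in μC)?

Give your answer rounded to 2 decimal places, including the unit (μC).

Initial: C1(1μF, Q=18μC, V=18.00V), C2(2μF, Q=13μC, V=6.50V), C3(2μF, Q=10μC, V=5.00V), C4(6μF, Q=10μC, V=1.67V)
Op 1: CLOSE 2-3: Q_total=23.00, C_total=4.00, V=5.75; Q2=11.50, Q3=11.50; dissipated=1.125
Op 2: GROUND 2: Q2=0; energy lost=33.062
Op 3: GROUND 2: Q2=0; energy lost=0.000
Op 4: CLOSE 1-3: Q_total=29.50, C_total=3.00, V=9.83; Q1=9.83, Q3=19.67; dissipated=50.021
Op 5: CLOSE 3-1: Q_total=29.50, C_total=3.00, V=9.83; Q3=19.67, Q1=9.83; dissipated=0.000
Final charges: Q1=9.83, Q2=0.00, Q3=19.67, Q4=10.00

Answer: 19.67 μC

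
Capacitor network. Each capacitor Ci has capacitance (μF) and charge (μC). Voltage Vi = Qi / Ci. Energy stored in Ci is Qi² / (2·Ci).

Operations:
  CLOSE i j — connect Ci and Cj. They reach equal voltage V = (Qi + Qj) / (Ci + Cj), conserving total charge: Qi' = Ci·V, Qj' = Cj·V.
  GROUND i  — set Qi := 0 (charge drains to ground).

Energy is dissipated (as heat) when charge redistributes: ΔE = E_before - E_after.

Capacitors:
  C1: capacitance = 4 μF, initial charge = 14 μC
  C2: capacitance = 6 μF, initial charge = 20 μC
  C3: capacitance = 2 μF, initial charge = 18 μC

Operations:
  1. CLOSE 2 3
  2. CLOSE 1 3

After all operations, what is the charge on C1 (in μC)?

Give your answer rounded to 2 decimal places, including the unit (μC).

Initial: C1(4μF, Q=14μC, V=3.50V), C2(6μF, Q=20μC, V=3.33V), C3(2μF, Q=18μC, V=9.00V)
Op 1: CLOSE 2-3: Q_total=38.00, C_total=8.00, V=4.75; Q2=28.50, Q3=9.50; dissipated=24.083
Op 2: CLOSE 1-3: Q_total=23.50, C_total=6.00, V=3.92; Q1=15.67, Q3=7.83; dissipated=1.042
Final charges: Q1=15.67, Q2=28.50, Q3=7.83

Answer: 15.67 μC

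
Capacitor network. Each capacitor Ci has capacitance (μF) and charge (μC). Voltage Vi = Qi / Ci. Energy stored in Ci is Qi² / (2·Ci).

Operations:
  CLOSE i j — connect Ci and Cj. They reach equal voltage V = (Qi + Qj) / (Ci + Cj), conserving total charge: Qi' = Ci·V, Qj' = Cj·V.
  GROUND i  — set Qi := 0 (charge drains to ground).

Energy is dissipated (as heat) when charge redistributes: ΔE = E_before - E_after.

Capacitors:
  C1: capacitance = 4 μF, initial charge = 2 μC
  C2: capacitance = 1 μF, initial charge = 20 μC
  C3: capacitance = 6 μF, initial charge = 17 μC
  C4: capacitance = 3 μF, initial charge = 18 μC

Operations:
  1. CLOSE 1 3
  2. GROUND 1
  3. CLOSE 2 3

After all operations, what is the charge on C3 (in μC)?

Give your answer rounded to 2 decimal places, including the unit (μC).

Answer: 26.91 μC

Derivation:
Initial: C1(4μF, Q=2μC, V=0.50V), C2(1μF, Q=20μC, V=20.00V), C3(6μF, Q=17μC, V=2.83V), C4(3μF, Q=18μC, V=6.00V)
Op 1: CLOSE 1-3: Q_total=19.00, C_total=10.00, V=1.90; Q1=7.60, Q3=11.40; dissipated=6.533
Op 2: GROUND 1: Q1=0; energy lost=7.220
Op 3: CLOSE 2-3: Q_total=31.40, C_total=7.00, V=4.49; Q2=4.49, Q3=26.91; dissipated=140.404
Final charges: Q1=0.00, Q2=4.49, Q3=26.91, Q4=18.00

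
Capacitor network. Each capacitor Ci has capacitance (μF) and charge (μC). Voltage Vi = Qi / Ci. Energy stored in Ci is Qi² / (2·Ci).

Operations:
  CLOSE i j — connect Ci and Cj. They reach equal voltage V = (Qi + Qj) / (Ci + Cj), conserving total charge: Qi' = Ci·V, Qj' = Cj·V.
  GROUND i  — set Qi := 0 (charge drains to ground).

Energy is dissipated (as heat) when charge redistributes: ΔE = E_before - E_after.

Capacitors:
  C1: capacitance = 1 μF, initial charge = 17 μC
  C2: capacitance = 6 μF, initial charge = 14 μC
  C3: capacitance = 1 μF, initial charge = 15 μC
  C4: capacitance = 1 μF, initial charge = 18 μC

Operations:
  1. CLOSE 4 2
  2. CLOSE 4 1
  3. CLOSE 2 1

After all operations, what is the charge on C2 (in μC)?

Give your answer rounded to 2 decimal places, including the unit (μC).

Initial: C1(1μF, Q=17μC, V=17.00V), C2(6μF, Q=14μC, V=2.33V), C3(1μF, Q=15μC, V=15.00V), C4(1μF, Q=18μC, V=18.00V)
Op 1: CLOSE 4-2: Q_total=32.00, C_total=7.00, V=4.57; Q4=4.57, Q2=27.43; dissipated=105.190
Op 2: CLOSE 4-1: Q_total=21.57, C_total=2.00, V=10.79; Q4=10.79, Q1=10.79; dissipated=38.617
Op 3: CLOSE 2-1: Q_total=38.21, C_total=7.00, V=5.46; Q2=32.76, Q1=5.46; dissipated=16.550
Final charges: Q1=5.46, Q2=32.76, Q3=15.00, Q4=10.79

Answer: 32.76 μC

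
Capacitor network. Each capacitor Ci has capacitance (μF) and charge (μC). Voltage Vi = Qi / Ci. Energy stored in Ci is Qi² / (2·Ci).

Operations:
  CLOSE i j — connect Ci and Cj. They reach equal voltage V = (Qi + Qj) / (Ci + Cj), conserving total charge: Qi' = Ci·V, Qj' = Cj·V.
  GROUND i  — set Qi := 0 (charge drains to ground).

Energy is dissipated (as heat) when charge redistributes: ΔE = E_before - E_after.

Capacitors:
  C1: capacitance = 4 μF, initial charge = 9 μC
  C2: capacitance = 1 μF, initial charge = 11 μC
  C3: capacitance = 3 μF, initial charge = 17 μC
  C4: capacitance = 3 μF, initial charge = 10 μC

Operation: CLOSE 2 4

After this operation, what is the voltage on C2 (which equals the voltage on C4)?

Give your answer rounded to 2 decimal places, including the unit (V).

Answer: 5.25 V

Derivation:
Initial: C1(4μF, Q=9μC, V=2.25V), C2(1μF, Q=11μC, V=11.00V), C3(3μF, Q=17μC, V=5.67V), C4(3μF, Q=10μC, V=3.33V)
Op 1: CLOSE 2-4: Q_total=21.00, C_total=4.00, V=5.25; Q2=5.25, Q4=15.75; dissipated=22.042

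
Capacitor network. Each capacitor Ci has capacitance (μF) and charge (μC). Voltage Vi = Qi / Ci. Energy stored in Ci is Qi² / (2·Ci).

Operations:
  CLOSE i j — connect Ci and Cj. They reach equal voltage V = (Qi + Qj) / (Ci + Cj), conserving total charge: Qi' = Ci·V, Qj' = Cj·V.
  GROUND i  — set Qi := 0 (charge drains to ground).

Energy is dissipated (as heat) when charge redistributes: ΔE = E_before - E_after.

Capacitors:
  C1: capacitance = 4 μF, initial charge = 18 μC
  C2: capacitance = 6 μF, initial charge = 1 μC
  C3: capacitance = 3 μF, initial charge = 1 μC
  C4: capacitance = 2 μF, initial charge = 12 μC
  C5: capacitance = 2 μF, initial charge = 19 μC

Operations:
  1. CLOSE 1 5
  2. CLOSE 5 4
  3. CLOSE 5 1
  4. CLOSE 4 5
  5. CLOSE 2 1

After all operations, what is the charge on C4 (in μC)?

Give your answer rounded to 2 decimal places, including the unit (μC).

Initial: C1(4μF, Q=18μC, V=4.50V), C2(6μF, Q=1μC, V=0.17V), C3(3μF, Q=1μC, V=0.33V), C4(2μF, Q=12μC, V=6.00V), C5(2μF, Q=19μC, V=9.50V)
Op 1: CLOSE 1-5: Q_total=37.00, C_total=6.00, V=6.17; Q1=24.67, Q5=12.33; dissipated=16.667
Op 2: CLOSE 5-4: Q_total=24.33, C_total=4.00, V=6.08; Q5=12.17, Q4=12.17; dissipated=0.014
Op 3: CLOSE 5-1: Q_total=36.83, C_total=6.00, V=6.14; Q5=12.28, Q1=24.56; dissipated=0.005
Op 4: CLOSE 4-5: Q_total=24.44, C_total=4.00, V=6.11; Q4=12.22, Q5=12.22; dissipated=0.002
Op 5: CLOSE 2-1: Q_total=25.56, C_total=10.00, V=2.56; Q2=15.33, Q1=10.22; dissipated=42.801
Final charges: Q1=10.22, Q2=15.33, Q3=1.00, Q4=12.22, Q5=12.22

Answer: 12.22 μC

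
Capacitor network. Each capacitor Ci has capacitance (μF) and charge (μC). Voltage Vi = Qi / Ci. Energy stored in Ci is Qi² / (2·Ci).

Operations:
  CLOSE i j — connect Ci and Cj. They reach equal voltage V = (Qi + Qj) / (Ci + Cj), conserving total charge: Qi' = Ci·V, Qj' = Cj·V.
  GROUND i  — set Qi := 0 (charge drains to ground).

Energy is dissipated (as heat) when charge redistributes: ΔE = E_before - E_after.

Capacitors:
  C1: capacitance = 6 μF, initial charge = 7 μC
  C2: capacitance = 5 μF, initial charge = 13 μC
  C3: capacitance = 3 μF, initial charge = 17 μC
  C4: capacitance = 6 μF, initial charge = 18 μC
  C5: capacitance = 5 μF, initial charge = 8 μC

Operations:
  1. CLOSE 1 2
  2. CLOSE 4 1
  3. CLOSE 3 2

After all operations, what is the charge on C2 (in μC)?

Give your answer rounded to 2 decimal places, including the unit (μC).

Answer: 16.31 μC

Derivation:
Initial: C1(6μF, Q=7μC, V=1.17V), C2(5μF, Q=13μC, V=2.60V), C3(3μF, Q=17μC, V=5.67V), C4(6μF, Q=18μC, V=3.00V), C5(5μF, Q=8μC, V=1.60V)
Op 1: CLOSE 1-2: Q_total=20.00, C_total=11.00, V=1.82; Q1=10.91, Q2=9.09; dissipated=2.802
Op 2: CLOSE 4-1: Q_total=28.91, C_total=12.00, V=2.41; Q4=14.45, Q1=14.45; dissipated=2.095
Op 3: CLOSE 3-2: Q_total=26.09, C_total=8.00, V=3.26; Q3=9.78, Q2=16.31; dissipated=13.885
Final charges: Q1=14.45, Q2=16.31, Q3=9.78, Q4=14.45, Q5=8.00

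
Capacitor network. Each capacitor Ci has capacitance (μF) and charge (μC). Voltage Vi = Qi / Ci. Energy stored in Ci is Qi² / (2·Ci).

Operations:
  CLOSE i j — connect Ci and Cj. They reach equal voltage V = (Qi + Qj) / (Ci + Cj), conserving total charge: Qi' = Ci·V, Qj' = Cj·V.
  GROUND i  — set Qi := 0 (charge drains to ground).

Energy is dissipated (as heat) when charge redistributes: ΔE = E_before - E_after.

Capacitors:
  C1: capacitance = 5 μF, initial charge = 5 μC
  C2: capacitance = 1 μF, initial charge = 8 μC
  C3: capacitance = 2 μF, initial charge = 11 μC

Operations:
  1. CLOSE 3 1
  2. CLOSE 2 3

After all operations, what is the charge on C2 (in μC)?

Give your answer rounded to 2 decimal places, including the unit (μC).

Initial: C1(5μF, Q=5μC, V=1.00V), C2(1μF, Q=8μC, V=8.00V), C3(2μF, Q=11μC, V=5.50V)
Op 1: CLOSE 3-1: Q_total=16.00, C_total=7.00, V=2.29; Q3=4.57, Q1=11.43; dissipated=14.464
Op 2: CLOSE 2-3: Q_total=12.57, C_total=3.00, V=4.19; Q2=4.19, Q3=8.38; dissipated=10.884
Final charges: Q1=11.43, Q2=4.19, Q3=8.38

Answer: 4.19 μC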